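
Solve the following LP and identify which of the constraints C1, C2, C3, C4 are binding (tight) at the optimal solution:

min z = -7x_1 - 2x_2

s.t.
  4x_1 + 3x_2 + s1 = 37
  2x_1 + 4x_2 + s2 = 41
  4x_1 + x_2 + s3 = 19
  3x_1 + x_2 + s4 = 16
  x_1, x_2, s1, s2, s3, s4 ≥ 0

At x_1 = 3, x_2 = 7, compute slack b - a·x for each constraint:
  C1: 37 − 33 = 4  (slack)
  C2: 41 − 34 = 7  (slack)
  C3: 19 − 19 = 0  (binding)
  C4: 16 − 16 = 0  (binding)

Optimal: x_1 = 3, x_2 = 7
Binding: C3, C4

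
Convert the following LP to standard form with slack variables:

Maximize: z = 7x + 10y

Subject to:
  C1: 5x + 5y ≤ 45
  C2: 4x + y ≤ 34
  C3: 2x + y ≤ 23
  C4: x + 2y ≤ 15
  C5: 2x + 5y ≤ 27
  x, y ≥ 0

max z = 7x + 10y

s.t.
  5x + 5y + s1 = 45
  4x + y + s2 = 34
  2x + y + s3 = 23
  x + 2y + s4 = 15
  2x + 5y + s5 = 27
  x, y, s1, s2, s3, s4, s5 ≥ 0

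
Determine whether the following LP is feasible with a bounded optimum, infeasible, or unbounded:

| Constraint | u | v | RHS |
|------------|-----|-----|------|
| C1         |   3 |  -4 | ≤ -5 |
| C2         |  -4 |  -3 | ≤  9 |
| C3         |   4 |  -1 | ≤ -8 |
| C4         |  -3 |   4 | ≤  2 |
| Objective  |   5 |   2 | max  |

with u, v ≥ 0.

Infeasible (no feasible solution exists)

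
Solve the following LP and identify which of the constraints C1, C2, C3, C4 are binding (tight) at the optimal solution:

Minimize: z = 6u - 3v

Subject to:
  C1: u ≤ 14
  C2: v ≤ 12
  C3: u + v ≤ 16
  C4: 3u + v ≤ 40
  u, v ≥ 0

At u = 0, v = 12, compute slack b - a·x for each constraint:
  C1: 14 − 0 = 14  (slack)
  C2: 12 − 12 = 0  (binding)
  C3: 16 − 12 = 4  (slack)
  C4: 40 − 12 = 28  (slack)

Optimal: u = 0, v = 12
Binding: C2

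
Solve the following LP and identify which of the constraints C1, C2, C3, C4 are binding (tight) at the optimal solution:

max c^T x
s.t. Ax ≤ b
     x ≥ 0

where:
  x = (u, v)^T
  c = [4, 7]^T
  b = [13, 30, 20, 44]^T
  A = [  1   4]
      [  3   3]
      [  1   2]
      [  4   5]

At u = 9, v = 1, compute slack b - a·x for each constraint:
  C1: 13 − 13 = 0  (binding)
  C2: 30 − 30 = 0  (binding)
  C3: 20 − 11 = 9  (slack)
  C4: 44 − 41 = 3  (slack)

Optimal: u = 9, v = 1
Binding: C1, C2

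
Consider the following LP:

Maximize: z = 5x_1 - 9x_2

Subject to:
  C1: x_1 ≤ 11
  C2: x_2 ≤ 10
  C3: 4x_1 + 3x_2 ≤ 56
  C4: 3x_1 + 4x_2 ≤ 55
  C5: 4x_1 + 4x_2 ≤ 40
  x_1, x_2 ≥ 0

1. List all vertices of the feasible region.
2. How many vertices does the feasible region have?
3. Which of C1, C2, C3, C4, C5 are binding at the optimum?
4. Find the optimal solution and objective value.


1. (0, 0), (10, 0), (0, 10)
2. 3
3. C5
4. x_1 = 10, x_2 = 0, z = 50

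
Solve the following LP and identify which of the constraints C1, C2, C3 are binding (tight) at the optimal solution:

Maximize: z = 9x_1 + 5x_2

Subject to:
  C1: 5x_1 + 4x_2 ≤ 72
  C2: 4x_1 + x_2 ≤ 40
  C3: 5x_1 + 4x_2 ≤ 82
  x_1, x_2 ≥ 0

At x_1 = 8, x_2 = 8, compute slack b - a·x for each constraint:
  C1: 72 − 72 = 0  (binding)
  C2: 40 − 40 = 0  (binding)
  C3: 82 − 72 = 10  (slack)

Optimal: x_1 = 8, x_2 = 8
Binding: C1, C2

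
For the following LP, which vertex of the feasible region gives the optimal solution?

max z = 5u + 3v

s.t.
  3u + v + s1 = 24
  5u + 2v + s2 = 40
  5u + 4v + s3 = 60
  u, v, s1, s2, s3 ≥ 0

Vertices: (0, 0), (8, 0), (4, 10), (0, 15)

Evaluate the objective at each vertex of the feasible region:
  z(0, 0) = 0
  z(8, 0) = 40
  z(4, 10) = 50  ←
  z(0, 15) = 45
The maximum is at u = 4, v = 10.

(4, 10)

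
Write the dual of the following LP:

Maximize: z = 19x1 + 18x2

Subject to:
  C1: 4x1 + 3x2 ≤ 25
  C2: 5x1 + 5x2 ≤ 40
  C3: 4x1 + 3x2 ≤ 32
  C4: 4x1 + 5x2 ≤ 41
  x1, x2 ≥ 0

Primal max cᵀx s.t. Ax ≤ b, x ≥ 0  →  Dual min bᵀy s.t. Aᵀy ≥ c, y ≥ 0.

Minimize: z = 25y1 + 40y2 + 32y3 + 41y4

Subject to:
  4y1 + 5y2 + 4y3 + 4y4 ≥ 19
  3y1 + 5y2 + 3y3 + 5y4 ≥ 18
  y1, y2, y3, y4 ≥ 0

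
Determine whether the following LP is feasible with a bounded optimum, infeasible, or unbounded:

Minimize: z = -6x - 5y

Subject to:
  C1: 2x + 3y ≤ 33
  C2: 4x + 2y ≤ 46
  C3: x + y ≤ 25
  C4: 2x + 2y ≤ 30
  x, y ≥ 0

Feasible with a bounded optimal solution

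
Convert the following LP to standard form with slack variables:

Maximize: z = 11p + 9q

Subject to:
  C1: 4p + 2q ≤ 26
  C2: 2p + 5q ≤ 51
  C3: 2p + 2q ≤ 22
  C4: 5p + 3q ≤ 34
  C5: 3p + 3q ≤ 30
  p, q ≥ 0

max z = 11p + 9q

s.t.
  4p + 2q + s1 = 26
  2p + 5q + s2 = 51
  2p + 2q + s3 = 22
  5p + 3q + s4 = 34
  3p + 3q + s5 = 30
  p, q, s1, s2, s3, s4, s5 ≥ 0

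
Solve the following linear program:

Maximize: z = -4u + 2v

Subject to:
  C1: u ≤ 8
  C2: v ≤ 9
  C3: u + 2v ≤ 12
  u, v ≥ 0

Evaluate the objective at each vertex of the feasible region:
  z(0, 0) = 0
  z(8, 0) = -32
  z(8, 2) = -28
  z(0, 6) = 12  ←
The maximum is at u = 0, v = 6.

u = 0, v = 6, z = 12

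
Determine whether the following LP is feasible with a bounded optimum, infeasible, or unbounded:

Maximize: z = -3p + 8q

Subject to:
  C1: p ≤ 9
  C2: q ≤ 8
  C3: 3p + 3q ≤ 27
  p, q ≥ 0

Feasible with a bounded optimal solution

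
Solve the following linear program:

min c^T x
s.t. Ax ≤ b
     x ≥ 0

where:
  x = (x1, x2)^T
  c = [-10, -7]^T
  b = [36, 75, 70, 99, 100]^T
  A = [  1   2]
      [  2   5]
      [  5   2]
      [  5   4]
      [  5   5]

Evaluate the objective at each vertex of the feasible region:
  z(0, 0) = 0
  z(14, 0) = -140
  z(10, 10) = -170  ←
  z(8.333, 11.67) = -165
  z(0, 15) = -105
The minimum is at x1 = 10, x2 = 10.

x1 = 10, x2 = 10, z = -170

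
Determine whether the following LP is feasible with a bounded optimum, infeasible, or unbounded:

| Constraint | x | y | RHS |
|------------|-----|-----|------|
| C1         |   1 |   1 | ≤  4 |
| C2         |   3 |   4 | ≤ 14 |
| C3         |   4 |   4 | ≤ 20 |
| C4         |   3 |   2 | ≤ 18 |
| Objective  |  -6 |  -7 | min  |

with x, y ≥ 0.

Feasible with a bounded optimal solution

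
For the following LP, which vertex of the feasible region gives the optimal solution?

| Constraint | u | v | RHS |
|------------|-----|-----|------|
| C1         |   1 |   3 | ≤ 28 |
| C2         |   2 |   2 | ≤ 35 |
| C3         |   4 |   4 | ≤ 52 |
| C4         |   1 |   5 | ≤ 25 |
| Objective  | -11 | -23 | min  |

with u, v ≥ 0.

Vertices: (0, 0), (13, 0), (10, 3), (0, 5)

Evaluate the objective at each vertex of the feasible region:
  z(0, 0) = 0
  z(13, 0) = -143
  z(10, 3) = -179  ←
  z(0, 5) = -115
The minimum is at u = 10, v = 3.

(10, 3)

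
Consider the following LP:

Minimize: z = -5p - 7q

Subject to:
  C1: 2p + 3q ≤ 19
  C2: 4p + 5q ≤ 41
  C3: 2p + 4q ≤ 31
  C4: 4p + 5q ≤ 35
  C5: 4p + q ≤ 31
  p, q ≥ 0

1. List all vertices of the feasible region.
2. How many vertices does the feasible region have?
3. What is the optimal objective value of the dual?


1. (0, 0), (7.75, 0), (7.5, 1), (5, 3), (0, 6.333)
2. 5
3. -46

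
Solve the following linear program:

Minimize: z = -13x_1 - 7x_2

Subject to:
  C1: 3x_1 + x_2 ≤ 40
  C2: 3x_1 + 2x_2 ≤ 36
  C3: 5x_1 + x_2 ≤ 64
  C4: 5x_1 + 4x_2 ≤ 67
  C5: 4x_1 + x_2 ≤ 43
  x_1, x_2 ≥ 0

Evaluate the objective at each vertex of the feasible region:
  z(0, 0) = 0
  z(10.75, 0) = -139.8
  z(10, 3) = -151  ←
  z(5, 10.5) = -138.5
  z(0, 16.75) = -117.2
The minimum is at x_1 = 10, x_2 = 3.

x_1 = 10, x_2 = 3, z = -151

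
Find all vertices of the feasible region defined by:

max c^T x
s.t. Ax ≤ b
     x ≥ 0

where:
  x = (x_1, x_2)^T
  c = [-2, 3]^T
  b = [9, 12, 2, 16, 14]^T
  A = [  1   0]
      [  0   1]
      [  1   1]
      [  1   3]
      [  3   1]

(0, 0), (2, 0), (0, 2)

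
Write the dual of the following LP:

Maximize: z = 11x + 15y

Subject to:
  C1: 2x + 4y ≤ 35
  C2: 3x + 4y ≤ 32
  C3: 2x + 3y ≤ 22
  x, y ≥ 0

Primal max cᵀx s.t. Ax ≤ b, x ≥ 0  →  Dual min bᵀy s.t. Aᵀy ≥ c, y ≥ 0.

Minimize: z = 35y1 + 32y2 + 22y3

Subject to:
  2y1 + 3y2 + 2y3 ≥ 11
  4y1 + 4y2 + 3y3 ≥ 15
  y1, y2, y3 ≥ 0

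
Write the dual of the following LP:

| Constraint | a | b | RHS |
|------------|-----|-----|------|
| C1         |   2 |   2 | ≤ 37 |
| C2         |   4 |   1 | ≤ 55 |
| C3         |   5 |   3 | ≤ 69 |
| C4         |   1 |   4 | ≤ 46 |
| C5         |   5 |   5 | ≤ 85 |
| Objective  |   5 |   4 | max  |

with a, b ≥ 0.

Primal max cᵀx s.t. Ax ≤ b, x ≥ 0  →  Dual min bᵀy s.t. Aᵀy ≥ c, y ≥ 0.

Minimize: z = 37y1 + 55y2 + 69y3 + 46y4 + 85y5

Subject to:
  2y1 + 4y2 + 5y3 + y4 + 5y5 ≥ 5
  2y1 + y2 + 3y3 + 4y4 + 5y5 ≥ 4
  y1, y2, y3, y4, y5 ≥ 0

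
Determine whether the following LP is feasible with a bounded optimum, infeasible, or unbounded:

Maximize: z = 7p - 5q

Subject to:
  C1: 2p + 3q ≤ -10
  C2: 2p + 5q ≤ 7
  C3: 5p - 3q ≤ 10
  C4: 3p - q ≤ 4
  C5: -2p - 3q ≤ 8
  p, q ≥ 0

Infeasible (no feasible solution exists)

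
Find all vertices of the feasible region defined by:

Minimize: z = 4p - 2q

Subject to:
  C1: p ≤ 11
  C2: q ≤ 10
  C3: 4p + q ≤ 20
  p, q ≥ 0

(0, 0), (5, 0), (2.5, 10), (0, 10)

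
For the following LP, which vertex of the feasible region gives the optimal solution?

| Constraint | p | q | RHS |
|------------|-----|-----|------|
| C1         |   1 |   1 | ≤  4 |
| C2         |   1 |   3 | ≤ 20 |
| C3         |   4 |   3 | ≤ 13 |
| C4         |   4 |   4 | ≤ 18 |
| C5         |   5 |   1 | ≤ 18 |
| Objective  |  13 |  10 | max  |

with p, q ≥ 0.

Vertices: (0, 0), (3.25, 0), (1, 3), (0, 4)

Evaluate the objective at each vertex of the feasible region:
  z(0, 0) = 0
  z(3.25, 0) = 42.25
  z(1, 3) = 43  ←
  z(0, 4) = 40
The maximum is at p = 1, q = 3.

(1, 3)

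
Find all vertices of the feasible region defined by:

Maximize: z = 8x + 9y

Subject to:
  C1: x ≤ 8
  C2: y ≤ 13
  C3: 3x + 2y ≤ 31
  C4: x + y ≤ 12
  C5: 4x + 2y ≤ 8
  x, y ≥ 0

(0, 0), (2, 0), (0, 4)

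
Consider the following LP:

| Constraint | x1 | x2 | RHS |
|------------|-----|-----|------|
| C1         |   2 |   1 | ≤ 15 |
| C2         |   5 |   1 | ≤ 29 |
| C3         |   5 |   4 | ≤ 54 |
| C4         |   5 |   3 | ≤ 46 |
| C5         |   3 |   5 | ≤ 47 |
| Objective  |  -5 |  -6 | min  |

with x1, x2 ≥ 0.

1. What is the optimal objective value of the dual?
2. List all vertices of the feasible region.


1. -62
2. (0, 0), (5.8, 0), (4.667, 5.667), (4, 7), (0, 9.4)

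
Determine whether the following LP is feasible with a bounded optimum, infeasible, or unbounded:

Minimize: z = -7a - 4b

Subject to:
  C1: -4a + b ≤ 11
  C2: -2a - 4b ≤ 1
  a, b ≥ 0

Unbounded (objective can decrease without bound)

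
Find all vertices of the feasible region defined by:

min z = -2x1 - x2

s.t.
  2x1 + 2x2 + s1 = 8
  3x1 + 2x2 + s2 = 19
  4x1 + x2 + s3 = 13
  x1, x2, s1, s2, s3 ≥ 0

(0, 0), (3.25, 0), (3, 1), (0, 4)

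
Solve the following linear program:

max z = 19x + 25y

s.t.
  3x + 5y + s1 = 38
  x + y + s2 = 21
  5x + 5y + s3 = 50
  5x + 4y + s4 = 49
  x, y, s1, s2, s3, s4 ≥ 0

Evaluate the objective at each vertex of the feasible region:
  z(0, 0) = 0
  z(9.8, 0) = 186.2
  z(9, 1) = 196
  z(6, 4) = 214  ←
  z(0, 7.6) = 190
The maximum is at x = 6, y = 4.

x = 6, y = 4, z = 214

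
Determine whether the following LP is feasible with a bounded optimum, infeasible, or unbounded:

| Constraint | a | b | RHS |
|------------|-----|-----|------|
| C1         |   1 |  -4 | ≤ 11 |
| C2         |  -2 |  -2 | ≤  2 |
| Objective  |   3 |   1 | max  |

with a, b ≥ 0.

Unbounded (objective can increase without bound)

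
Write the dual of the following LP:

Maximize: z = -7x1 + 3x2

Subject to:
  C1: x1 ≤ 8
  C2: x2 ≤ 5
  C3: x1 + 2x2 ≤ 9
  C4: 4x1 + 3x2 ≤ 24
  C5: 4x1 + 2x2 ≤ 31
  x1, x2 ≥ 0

Primal max cᵀx s.t. Ax ≤ b, x ≥ 0  →  Dual min bᵀy s.t. Aᵀy ≥ c, y ≥ 0.

Minimize: z = 8y1 + 5y2 + 9y3 + 24y4 + 31y5

Subject to:
  y1 + y3 + 4y4 + 4y5 ≥ -7
  y2 + 2y3 + 3y4 + 2y5 ≥ 3
  y1, y2, y3, y4, y5 ≥ 0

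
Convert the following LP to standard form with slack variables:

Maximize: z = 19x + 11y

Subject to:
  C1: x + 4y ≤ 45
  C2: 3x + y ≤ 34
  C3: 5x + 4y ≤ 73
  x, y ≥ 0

max z = 19x + 11y

s.t.
  x + 4y + s1 = 45
  3x + y + s2 = 34
  5x + 4y + s3 = 73
  x, y, s1, s2, s3 ≥ 0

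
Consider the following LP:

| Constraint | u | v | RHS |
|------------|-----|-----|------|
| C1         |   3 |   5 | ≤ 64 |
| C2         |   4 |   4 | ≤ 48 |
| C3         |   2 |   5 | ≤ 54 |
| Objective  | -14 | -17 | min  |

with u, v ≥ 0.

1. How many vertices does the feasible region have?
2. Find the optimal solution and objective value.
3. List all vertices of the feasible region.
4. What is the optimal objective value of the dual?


1. 4
2. u = 2, v = 10, z = -198
3. (0, 0), (12, 0), (2, 10), (0, 10.8)
4. -198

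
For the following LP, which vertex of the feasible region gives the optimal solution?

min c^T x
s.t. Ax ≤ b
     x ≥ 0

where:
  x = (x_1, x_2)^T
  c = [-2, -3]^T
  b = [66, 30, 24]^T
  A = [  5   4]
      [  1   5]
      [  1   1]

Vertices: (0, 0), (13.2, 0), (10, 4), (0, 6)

Evaluate the objective at each vertex of the feasible region:
  z(0, 0) = 0
  z(13.2, 0) = -26.4
  z(10, 4) = -32  ←
  z(0, 6) = -18
The minimum is at x_1 = 10, x_2 = 4.

(10, 4)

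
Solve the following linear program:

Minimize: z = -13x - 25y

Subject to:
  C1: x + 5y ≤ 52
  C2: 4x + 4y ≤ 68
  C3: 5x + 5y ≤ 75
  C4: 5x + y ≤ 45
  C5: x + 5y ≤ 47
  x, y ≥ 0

Evaluate the objective at each vertex of the feasible region:
  z(0, 0) = 0
  z(9, 0) = -117
  z(7.5, 7.5) = -285
  z(7, 8) = -291  ←
  z(0, 9.4) = -235
The minimum is at x = 7, y = 8.

x = 7, y = 8, z = -291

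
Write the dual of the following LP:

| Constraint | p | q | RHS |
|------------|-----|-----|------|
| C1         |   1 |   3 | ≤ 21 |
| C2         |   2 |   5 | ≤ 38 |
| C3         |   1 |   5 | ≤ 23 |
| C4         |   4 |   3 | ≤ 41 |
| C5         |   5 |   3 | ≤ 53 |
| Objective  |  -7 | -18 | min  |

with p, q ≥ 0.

Primal min cᵀx s.t. Ax ≤ b, x ≥ 0  →  Dual max −bᵀy s.t. Aᵀy ≥ −c, y ≥ 0.

Maximize: z = -21y1 - 38y2 - 23y3 - 41y4 - 53y5

Subject to:
  y1 + 2y2 + y3 + 4y4 + 5y5 ≥ 7
  3y1 + 5y2 + 5y3 + 3y4 + 3y5 ≥ 18
  y1, y2, y3, y4, y5 ≥ 0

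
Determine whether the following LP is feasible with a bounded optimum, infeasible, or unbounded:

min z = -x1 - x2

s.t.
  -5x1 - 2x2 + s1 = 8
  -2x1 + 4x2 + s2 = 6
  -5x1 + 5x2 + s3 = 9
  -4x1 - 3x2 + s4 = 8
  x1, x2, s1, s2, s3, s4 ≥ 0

Unbounded (objective can decrease without bound)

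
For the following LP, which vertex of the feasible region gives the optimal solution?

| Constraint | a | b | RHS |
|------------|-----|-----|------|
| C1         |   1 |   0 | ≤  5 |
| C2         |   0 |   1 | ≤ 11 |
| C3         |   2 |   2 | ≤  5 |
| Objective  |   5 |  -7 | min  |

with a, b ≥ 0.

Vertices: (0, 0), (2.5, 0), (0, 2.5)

Evaluate the objective at each vertex of the feasible region:
  z(0, 0) = 0
  z(2.5, 0) = 12.5
  z(0, 2.5) = -17.5  ←
The minimum is at a = 0, b = 2.5.

(0, 2.5)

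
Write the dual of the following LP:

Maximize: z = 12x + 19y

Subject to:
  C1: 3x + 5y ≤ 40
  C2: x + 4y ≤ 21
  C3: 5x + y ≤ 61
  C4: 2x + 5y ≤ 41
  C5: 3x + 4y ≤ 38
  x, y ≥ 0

Primal max cᵀx s.t. Ax ≤ b, x ≥ 0  →  Dual min bᵀy s.t. Aᵀy ≥ c, y ≥ 0.

Minimize: z = 40y1 + 21y2 + 61y3 + 41y4 + 38y5

Subject to:
  3y1 + y2 + 5y3 + 2y4 + 3y5 ≥ 12
  5y1 + 4y2 + y3 + 5y4 + 4y5 ≥ 19
  y1, y2, y3, y4, y5 ≥ 0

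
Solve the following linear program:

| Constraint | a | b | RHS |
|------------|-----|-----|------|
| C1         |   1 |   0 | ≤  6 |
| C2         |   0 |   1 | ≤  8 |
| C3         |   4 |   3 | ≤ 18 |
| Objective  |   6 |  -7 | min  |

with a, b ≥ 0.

Evaluate the objective at each vertex of the feasible region:
  z(0, 0) = 0
  z(4.5, 0) = 27
  z(0, 6) = -42  ←
The minimum is at a = 0, b = 6.

a = 0, b = 6, z = -42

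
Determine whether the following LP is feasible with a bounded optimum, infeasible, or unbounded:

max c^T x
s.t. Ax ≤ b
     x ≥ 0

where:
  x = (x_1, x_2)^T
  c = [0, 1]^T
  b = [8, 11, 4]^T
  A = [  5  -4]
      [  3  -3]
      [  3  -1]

Unbounded (objective can increase without bound)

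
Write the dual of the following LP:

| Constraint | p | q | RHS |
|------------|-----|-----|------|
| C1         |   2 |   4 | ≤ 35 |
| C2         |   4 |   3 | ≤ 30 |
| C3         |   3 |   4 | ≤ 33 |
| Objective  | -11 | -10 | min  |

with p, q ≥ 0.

Primal min cᵀx s.t. Ax ≤ b, x ≥ 0  →  Dual max −bᵀy s.t. Aᵀy ≥ −c, y ≥ 0.

Maximize: z = -35y1 - 30y2 - 33y3

Subject to:
  2y1 + 4y2 + 3y3 ≥ 11
  4y1 + 3y2 + 4y3 ≥ 10
  y1, y2, y3 ≥ 0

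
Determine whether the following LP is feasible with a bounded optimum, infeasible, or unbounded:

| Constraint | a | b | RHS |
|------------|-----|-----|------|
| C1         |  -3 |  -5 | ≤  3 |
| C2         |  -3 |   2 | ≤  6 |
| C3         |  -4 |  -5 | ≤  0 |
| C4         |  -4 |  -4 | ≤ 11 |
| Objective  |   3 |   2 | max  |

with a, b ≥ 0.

Unbounded (objective can increase without bound)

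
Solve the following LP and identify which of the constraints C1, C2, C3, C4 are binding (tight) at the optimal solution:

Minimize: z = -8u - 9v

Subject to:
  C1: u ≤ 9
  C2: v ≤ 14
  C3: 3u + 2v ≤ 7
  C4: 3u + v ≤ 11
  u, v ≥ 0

At u = 0, v = 3.5, compute slack b - a·x for each constraint:
  C1: 9 − 0 = 9  (slack)
  C2: 14 − 3.5 = 10.5  (slack)
  C3: 7 − 7 = 0  (binding)
  C4: 11 − 3.5 = 7.5  (slack)

Optimal: u = 0, v = 3.5
Binding: C3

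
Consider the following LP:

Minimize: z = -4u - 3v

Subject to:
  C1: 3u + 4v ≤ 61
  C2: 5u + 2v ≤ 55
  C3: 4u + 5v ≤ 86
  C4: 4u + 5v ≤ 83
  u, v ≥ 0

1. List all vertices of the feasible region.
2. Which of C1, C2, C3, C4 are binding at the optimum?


1. (0, 0), (11, 0), (7, 10), (0, 15.25)
2. C1, C2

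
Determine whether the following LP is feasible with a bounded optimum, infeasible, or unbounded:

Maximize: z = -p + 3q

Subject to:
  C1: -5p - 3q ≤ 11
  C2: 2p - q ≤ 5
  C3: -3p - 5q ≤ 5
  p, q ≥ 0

Unbounded (objective can increase without bound)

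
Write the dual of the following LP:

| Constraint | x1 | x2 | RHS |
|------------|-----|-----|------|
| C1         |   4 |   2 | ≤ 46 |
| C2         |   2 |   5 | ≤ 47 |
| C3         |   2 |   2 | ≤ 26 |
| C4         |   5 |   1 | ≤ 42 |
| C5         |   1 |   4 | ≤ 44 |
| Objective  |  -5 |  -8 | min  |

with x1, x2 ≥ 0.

Primal min cᵀx s.t. Ax ≤ b, x ≥ 0  →  Dual max −bᵀy s.t. Aᵀy ≥ −c, y ≥ 0.

Maximize: z = -46y1 - 47y2 - 26y3 - 42y4 - 44y5

Subject to:
  4y1 + 2y2 + 2y3 + 5y4 + y5 ≥ 5
  2y1 + 5y2 + 2y3 + y4 + 4y5 ≥ 8
  y1, y2, y3, y4, y5 ≥ 0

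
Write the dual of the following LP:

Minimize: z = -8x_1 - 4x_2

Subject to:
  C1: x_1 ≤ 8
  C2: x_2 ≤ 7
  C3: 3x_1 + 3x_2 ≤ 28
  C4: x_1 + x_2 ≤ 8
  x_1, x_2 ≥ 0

Primal min cᵀx s.t. Ax ≤ b, x ≥ 0  →  Dual max −bᵀy s.t. Aᵀy ≥ −c, y ≥ 0.

Maximize: z = -8y1 - 7y2 - 28y3 - 8y4

Subject to:
  y1 + 3y3 + y4 ≥ 8
  y2 + 3y3 + y4 ≥ 4
  y1, y2, y3, y4 ≥ 0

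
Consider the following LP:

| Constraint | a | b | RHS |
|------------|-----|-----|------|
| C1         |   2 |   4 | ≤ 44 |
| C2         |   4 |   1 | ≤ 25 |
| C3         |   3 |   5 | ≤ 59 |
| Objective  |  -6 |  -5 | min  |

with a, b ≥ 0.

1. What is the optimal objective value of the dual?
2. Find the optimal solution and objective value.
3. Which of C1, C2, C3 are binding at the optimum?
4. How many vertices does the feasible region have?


1. -69
2. a = 4, b = 9, z = -69
3. C1, C2
4. 4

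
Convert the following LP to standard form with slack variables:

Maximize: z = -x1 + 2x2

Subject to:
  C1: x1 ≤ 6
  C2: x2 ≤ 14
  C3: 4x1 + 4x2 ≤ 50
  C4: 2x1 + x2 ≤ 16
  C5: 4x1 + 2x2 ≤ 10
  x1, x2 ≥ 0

max z = -x1 + 2x2

s.t.
  x1 + s1 = 6
  x2 + s2 = 14
  4x1 + 4x2 + s3 = 50
  2x1 + x2 + s4 = 16
  4x1 + 2x2 + s5 = 10
  x1, x2, s1, s2, s3, s4, s5 ≥ 0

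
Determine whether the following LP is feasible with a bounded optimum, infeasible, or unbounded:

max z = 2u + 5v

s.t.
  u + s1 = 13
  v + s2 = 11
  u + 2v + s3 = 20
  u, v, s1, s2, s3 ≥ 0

Feasible with a bounded optimal solution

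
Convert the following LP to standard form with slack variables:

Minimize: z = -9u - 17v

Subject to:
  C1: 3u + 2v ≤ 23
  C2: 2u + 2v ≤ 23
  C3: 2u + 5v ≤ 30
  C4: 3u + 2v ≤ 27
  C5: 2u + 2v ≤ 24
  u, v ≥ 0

min z = -9u - 17v

s.t.
  3u + 2v + s1 = 23
  2u + 2v + s2 = 23
  2u + 5v + s3 = 30
  3u + 2v + s4 = 27
  2u + 2v + s5 = 24
  u, v, s1, s2, s3, s4, s5 ≥ 0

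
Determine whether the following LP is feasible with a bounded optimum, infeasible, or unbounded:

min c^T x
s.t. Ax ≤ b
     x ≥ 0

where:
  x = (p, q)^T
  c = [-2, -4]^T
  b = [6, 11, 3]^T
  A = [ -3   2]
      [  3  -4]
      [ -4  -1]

Unbounded (objective can decrease without bound)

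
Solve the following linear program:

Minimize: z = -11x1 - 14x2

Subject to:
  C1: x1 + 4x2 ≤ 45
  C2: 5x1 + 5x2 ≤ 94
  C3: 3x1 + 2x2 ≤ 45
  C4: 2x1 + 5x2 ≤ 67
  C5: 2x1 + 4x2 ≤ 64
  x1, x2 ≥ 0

Evaluate the objective at each vertex of the feasible region:
  z(0, 0) = 0
  z(15, 0) = -165
  z(9, 9) = -225  ←
  z(0, 11.25) = -157.5
The minimum is at x1 = 9, x2 = 9.

x1 = 9, x2 = 9, z = -225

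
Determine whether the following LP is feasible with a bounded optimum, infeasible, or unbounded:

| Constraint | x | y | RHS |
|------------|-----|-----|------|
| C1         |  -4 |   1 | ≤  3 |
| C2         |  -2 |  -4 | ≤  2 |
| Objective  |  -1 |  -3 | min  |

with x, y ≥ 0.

Unbounded (objective can decrease without bound)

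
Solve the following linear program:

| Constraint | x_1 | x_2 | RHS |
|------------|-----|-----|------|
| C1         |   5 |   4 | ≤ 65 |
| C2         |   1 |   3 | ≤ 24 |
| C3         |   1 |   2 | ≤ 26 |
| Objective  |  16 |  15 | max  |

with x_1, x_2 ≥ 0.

Evaluate the objective at each vertex of the feasible region:
  z(0, 0) = 0
  z(13, 0) = 208
  z(9, 5) = 219  ←
  z(0, 8) = 120
The maximum is at x_1 = 9, x_2 = 5.

x_1 = 9, x_2 = 5, z = 219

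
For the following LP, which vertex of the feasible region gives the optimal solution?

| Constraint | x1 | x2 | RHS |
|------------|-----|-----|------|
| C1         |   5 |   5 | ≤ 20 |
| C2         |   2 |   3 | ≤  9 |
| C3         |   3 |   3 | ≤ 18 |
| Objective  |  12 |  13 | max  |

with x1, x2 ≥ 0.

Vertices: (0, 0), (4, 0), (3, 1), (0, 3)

Evaluate the objective at each vertex of the feasible region:
  z(0, 0) = 0
  z(4, 0) = 48
  z(3, 1) = 49  ←
  z(0, 3) = 39
The maximum is at x1 = 3, x2 = 1.

(3, 1)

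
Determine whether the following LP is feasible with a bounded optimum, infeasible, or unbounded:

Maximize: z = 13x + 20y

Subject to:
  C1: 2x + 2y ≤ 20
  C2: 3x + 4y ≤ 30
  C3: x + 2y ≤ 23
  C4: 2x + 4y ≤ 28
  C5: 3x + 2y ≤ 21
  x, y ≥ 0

Feasible with a bounded optimal solution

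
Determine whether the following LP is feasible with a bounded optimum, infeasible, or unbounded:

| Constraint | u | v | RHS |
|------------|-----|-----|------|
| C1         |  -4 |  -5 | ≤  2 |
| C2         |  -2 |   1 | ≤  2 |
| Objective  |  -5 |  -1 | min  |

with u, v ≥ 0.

Unbounded (objective can decrease without bound)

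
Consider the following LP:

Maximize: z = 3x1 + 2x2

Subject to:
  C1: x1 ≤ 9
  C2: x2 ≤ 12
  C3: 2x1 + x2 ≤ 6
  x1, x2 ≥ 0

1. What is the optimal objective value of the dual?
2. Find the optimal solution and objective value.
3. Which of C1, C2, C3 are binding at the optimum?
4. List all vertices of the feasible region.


1. 12
2. x1 = 0, x2 = 6, z = 12
3. C3
4. (0, 0), (3, 0), (0, 6)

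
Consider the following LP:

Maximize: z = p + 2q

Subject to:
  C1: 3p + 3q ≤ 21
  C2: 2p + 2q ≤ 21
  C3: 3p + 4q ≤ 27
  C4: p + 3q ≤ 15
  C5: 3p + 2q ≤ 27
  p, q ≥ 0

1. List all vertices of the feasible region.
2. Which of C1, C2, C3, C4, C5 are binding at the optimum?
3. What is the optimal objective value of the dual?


1. (0, 0), (7, 0), (3, 4), (0, 5)
2. C1, C4
3. 11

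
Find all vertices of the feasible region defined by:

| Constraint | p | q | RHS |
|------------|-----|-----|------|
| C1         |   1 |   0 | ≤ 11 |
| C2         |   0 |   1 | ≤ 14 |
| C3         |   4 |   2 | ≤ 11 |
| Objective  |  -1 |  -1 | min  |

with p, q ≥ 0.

(0, 0), (2.75, 0), (0, 5.5)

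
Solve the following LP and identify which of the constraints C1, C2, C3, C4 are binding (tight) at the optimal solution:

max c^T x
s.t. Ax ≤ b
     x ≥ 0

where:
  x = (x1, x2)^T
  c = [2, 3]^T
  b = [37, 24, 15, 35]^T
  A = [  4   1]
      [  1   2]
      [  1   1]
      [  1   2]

At x1 = 6, x2 = 9, compute slack b - a·x for each constraint:
  C1: 37 − 33 = 4  (slack)
  C2: 24 − 24 = 0  (binding)
  C3: 15 − 15 = 0  (binding)
  C4: 35 − 24 = 11  (slack)

Optimal: x1 = 6, x2 = 9
Binding: C2, C3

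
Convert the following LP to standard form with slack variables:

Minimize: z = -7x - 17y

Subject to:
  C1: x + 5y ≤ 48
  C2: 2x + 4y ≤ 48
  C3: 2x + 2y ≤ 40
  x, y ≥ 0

min z = -7x - 17y

s.t.
  x + 5y + s1 = 48
  2x + 4y + s2 = 48
  2x + 2y + s3 = 40
  x, y, s1, s2, s3 ≥ 0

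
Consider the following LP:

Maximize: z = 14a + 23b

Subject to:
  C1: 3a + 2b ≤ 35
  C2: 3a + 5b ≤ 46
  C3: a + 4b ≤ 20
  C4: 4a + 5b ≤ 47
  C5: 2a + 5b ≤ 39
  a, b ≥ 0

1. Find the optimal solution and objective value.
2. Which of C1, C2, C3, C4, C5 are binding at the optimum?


1. a = 8, b = 3, z = 181
2. C3, C4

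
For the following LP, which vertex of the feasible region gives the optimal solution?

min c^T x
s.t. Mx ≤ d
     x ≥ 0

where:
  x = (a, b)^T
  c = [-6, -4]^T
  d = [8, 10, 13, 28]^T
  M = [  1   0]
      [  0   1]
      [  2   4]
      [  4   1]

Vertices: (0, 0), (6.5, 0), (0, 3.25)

Evaluate the objective at each vertex of the feasible region:
  z(0, 0) = 0
  z(6.5, 0) = -39  ←
  z(0, 3.25) = -13
The minimum is at a = 6.5, b = 0.

(6.5, 0)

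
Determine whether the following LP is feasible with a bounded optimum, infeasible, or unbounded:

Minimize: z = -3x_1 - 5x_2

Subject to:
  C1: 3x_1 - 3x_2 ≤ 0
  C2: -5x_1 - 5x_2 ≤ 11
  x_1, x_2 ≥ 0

Unbounded (objective can decrease without bound)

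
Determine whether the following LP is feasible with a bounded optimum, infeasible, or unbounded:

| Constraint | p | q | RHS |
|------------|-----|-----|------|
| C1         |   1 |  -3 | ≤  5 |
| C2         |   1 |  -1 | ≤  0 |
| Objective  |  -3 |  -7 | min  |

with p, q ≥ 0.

Unbounded (objective can decrease without bound)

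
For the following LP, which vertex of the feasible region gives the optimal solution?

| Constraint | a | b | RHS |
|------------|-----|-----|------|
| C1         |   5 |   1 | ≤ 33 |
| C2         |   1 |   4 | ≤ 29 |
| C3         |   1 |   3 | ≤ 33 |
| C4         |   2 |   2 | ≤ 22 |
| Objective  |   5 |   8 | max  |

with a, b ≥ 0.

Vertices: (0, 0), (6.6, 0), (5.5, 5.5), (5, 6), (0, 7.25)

Evaluate the objective at each vertex of the feasible region:
  z(0, 0) = 0
  z(6.6, 0) = 33
  z(5.5, 5.5) = 71.5
  z(5, 6) = 73  ←
  z(0, 7.25) = 58
The maximum is at a = 5, b = 6.

(5, 6)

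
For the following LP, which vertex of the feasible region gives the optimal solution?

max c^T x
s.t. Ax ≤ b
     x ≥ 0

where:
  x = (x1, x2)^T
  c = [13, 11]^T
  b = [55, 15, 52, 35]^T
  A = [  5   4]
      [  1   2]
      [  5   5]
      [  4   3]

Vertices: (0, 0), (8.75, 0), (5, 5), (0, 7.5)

Evaluate the objective at each vertex of the feasible region:
  z(0, 0) = 0
  z(8.75, 0) = 113.8
  z(5, 5) = 120  ←
  z(0, 7.5) = 82.5
The maximum is at x1 = 5, x2 = 5.

(5, 5)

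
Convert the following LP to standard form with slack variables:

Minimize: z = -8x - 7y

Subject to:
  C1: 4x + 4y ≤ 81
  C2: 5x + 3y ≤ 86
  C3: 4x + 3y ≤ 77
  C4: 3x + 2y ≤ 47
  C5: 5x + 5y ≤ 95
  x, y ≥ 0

min z = -8x - 7y

s.t.
  4x + 4y + s1 = 81
  5x + 3y + s2 = 86
  4x + 3y + s3 = 77
  3x + 2y + s4 = 47
  5x + 5y + s5 = 95
  x, y, s1, s2, s3, s4, s5 ≥ 0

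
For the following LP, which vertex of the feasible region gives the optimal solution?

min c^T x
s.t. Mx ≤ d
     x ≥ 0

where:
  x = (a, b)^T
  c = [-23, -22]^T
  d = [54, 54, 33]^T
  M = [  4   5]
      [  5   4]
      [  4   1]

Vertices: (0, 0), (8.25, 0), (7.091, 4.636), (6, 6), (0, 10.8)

Evaluate the objective at each vertex of the feasible region:
  z(0, 0) = 0
  z(8.25, 0) = -189.8
  z(7.091, 4.636) = -265.1
  z(6, 6) = -270  ←
  z(0, 10.8) = -237.6
The minimum is at a = 6, b = 6.

(6, 6)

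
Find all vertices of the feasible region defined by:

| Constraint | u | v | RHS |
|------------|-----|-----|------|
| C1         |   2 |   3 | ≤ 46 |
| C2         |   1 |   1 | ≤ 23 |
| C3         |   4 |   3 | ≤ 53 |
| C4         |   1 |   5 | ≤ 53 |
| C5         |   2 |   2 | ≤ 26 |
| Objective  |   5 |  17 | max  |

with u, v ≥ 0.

(0, 0), (13, 0), (3, 10), (0, 10.6)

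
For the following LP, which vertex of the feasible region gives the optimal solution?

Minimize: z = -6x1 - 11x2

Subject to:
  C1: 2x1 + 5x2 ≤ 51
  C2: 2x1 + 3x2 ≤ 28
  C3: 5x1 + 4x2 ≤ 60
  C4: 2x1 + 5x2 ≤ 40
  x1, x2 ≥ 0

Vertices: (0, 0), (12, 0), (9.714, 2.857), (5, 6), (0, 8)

Evaluate the objective at each vertex of the feasible region:
  z(0, 0) = 0
  z(12, 0) = -72
  z(9.714, 2.857) = -89.71
  z(5, 6) = -96  ←
  z(0, 8) = -88
The minimum is at x1 = 5, x2 = 6.

(5, 6)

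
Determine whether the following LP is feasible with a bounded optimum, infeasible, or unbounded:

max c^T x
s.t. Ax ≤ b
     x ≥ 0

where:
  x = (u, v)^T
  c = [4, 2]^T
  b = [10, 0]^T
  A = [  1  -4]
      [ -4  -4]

Unbounded (objective can increase without bound)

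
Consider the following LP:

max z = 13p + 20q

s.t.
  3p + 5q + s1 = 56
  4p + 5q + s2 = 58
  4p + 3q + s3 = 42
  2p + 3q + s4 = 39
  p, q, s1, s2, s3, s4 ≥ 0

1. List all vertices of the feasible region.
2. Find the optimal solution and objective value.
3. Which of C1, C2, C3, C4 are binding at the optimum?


1. (0, 0), (10.5, 0), (4.5, 8), (2, 10), (0, 11.2)
2. p = 2, q = 10, z = 226
3. C1, C2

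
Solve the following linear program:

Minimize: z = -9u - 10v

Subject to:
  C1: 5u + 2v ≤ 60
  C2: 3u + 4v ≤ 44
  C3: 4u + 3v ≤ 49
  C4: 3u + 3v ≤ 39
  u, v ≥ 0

Evaluate the objective at each vertex of the feasible region:
  z(0, 0) = 0
  z(12, 0) = -108
  z(11.71, 0.7143) = -112.6
  z(10, 3) = -120
  z(8, 5) = -122  ←
  z(0, 11) = -110
The minimum is at u = 8, v = 5.

u = 8, v = 5, z = -122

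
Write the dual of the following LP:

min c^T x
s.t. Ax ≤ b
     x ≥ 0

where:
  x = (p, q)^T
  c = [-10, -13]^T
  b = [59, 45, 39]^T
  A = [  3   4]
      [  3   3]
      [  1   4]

Primal min cᵀx s.t. Ax ≤ b, x ≥ 0  →  Dual max −bᵀy s.t. Aᵀy ≥ −c, y ≥ 0.

Maximize: z = -59y1 - 45y2 - 39y3

Subject to:
  3y1 + 3y2 + y3 ≥ 10
  4y1 + 3y2 + 4y3 ≥ 13
  y1, y2, y3 ≥ 0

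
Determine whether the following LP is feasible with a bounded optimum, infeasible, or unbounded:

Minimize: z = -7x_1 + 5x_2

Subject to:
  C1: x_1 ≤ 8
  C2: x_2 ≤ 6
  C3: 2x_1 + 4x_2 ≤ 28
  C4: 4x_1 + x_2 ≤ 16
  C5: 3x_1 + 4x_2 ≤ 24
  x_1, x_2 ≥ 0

Feasible with a bounded optimal solution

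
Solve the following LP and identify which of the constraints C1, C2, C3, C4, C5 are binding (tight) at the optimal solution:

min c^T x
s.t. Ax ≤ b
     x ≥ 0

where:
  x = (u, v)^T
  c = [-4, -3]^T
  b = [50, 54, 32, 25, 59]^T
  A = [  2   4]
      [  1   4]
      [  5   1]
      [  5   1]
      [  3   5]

At u = 3, v = 10, compute slack b - a·x for each constraint:
  C1: 50 − 46 = 4  (slack)
  C2: 54 − 43 = 11  (slack)
  C3: 32 − 25 = 7  (slack)
  C4: 25 − 25 = 0  (binding)
  C5: 59 − 59 = 0  (binding)

Optimal: u = 3, v = 10
Binding: C4, C5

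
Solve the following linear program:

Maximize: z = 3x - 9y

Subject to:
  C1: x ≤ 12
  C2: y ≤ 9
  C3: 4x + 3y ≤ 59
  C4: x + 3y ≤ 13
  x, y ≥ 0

Evaluate the objective at each vertex of the feasible region:
  z(0, 0) = 0
  z(12, 0) = 36  ←
  z(12, 0.3333) = 33
  z(0, 4.333) = -39
The maximum is at x = 12, y = 0.

x = 12, y = 0, z = 36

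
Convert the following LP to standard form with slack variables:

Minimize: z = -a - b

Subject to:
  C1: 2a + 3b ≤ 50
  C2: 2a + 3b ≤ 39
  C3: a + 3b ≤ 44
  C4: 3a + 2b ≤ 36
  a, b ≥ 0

min z = -a - b

s.t.
  2a + 3b + s1 = 50
  2a + 3b + s2 = 39
  a + 3b + s3 = 44
  3a + 2b + s4 = 36
  a, b, s1, s2, s3, s4 ≥ 0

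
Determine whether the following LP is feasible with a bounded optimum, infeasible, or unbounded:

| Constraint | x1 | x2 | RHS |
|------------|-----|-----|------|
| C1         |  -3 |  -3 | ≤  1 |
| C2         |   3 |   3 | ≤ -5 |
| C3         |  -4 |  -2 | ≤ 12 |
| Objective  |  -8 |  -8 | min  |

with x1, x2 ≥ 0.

Infeasible (no feasible solution exists)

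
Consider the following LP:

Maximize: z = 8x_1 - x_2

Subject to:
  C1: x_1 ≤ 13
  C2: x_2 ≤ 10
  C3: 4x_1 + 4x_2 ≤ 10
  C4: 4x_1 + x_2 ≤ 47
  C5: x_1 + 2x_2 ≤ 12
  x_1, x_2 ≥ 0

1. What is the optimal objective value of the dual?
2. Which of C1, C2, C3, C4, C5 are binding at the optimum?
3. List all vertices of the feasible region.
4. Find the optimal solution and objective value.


1. 20
2. C3
3. (0, 0), (2.5, 0), (0, 2.5)
4. x_1 = 2.5, x_2 = 0, z = 20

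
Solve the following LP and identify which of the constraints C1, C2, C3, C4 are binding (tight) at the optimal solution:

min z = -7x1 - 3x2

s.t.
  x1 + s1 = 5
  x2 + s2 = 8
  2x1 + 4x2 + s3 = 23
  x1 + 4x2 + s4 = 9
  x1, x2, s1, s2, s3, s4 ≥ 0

At x1 = 5, x2 = 1, compute slack b - a·x for each constraint:
  C1: 5 − 5 = 0  (binding)
  C2: 8 − 1 = 7  (slack)
  C3: 23 − 14 = 9  (slack)
  C4: 9 − 9 = 0  (binding)

Optimal: x1 = 5, x2 = 1
Binding: C1, C4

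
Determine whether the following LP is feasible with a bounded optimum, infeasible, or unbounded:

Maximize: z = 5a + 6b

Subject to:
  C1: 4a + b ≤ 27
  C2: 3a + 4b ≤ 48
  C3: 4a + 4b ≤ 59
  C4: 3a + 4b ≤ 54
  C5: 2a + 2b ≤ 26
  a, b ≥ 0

Feasible with a bounded optimal solution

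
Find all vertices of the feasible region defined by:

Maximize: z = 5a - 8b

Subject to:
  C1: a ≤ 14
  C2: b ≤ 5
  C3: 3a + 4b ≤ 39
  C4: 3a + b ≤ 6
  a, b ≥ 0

(0, 0), (2, 0), (0.3333, 5), (0, 5)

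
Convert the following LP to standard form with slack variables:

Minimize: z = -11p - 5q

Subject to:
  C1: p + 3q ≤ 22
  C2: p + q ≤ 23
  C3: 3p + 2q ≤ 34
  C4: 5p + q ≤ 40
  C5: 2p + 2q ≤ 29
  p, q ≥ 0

min z = -11p - 5q

s.t.
  p + 3q + s1 = 22
  p + q + s2 = 23
  3p + 2q + s3 = 34
  5p + q + s4 = 40
  2p + 2q + s5 = 29
  p, q, s1, s2, s3, s4, s5 ≥ 0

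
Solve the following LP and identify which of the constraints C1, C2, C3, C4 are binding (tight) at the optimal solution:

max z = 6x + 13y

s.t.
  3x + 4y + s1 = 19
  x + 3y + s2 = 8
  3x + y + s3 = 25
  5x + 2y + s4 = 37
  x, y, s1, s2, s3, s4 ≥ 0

At x = 5, y = 1, compute slack b - a·x for each constraint:
  C1: 19 − 19 = 0  (binding)
  C2: 8 − 8 = 0  (binding)
  C3: 25 − 16 = 9  (slack)
  C4: 37 − 27 = 10  (slack)

Optimal: x = 5, y = 1
Binding: C1, C2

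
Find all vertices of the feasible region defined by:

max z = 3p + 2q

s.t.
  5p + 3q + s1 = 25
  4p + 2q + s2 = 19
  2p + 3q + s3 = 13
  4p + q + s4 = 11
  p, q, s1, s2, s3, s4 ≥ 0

(0, 0), (2.75, 0), (2, 3), (0, 4.333)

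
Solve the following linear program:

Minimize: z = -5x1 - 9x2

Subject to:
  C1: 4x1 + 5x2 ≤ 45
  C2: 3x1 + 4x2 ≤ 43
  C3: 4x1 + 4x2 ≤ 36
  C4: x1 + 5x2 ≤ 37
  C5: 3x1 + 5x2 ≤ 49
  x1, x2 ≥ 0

Evaluate the objective at each vertex of the feasible region:
  z(0, 0) = 0
  z(9, 0) = -45
  z(2, 7) = -73  ←
  z(0, 7.4) = -66.6
The minimum is at x1 = 2, x2 = 7.

x1 = 2, x2 = 7, z = -73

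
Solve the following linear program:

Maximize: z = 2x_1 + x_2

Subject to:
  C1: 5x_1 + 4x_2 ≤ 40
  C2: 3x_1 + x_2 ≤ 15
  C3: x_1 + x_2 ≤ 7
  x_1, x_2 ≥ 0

Evaluate the objective at each vertex of the feasible region:
  z(0, 0) = 0
  z(5, 0) = 10
  z(4, 3) = 11  ←
  z(0, 7) = 7
The maximum is at x_1 = 4, x_2 = 3.

x_1 = 4, x_2 = 3, z = 11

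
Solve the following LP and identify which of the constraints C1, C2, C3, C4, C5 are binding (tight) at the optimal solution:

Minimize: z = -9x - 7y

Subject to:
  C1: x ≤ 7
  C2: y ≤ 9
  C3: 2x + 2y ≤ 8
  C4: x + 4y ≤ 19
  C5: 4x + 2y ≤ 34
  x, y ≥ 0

At x = 4, y = 0, compute slack b - a·x for each constraint:
  C1: 7 − 4 = 3  (slack)
  C2: 9 − 0 = 9  (slack)
  C3: 8 − 8 = 0  (binding)
  C4: 19 − 4 = 15  (slack)
  C5: 34 − 16 = 18  (slack)

Optimal: x = 4, y = 0
Binding: C3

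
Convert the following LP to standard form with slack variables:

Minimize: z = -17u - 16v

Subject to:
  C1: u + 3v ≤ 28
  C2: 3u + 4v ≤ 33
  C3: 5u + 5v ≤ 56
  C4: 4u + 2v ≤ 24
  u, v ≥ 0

min z = -17u - 16v

s.t.
  u + 3v + s1 = 28
  3u + 4v + s2 = 33
  5u + 5v + s3 = 56
  4u + 2v + s4 = 24
  u, v, s1, s2, s3, s4 ≥ 0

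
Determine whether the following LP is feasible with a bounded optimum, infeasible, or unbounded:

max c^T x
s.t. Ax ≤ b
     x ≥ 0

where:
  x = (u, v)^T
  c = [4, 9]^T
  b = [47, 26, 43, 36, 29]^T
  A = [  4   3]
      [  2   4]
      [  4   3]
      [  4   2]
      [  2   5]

Feasible with a bounded optimal solution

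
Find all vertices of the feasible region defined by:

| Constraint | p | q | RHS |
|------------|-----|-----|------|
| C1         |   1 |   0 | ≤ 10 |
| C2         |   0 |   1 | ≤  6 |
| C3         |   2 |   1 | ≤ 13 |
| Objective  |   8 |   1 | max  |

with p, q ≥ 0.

(0, 0), (6.5, 0), (3.5, 6), (0, 6)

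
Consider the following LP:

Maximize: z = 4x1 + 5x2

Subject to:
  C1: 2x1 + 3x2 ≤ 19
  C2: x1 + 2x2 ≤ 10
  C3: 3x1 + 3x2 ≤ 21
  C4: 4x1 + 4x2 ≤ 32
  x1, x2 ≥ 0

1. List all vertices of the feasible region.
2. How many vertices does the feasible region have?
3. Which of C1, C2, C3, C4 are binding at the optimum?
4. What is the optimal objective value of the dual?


1. (0, 0), (7, 0), (4, 3), (0, 5)
2. 4
3. C2, C3
4. 31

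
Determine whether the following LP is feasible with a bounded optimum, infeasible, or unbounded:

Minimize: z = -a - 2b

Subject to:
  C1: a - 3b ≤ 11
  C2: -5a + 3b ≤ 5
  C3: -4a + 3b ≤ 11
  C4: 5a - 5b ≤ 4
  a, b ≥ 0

Unbounded (objective can decrease without bound)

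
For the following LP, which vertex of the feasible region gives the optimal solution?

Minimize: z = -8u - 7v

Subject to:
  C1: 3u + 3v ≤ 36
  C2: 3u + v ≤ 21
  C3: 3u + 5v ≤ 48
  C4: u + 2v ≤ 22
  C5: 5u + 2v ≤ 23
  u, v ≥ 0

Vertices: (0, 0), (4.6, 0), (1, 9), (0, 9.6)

Evaluate the objective at each vertex of the feasible region:
  z(0, 0) = 0
  z(4.6, 0) = -36.8
  z(1, 9) = -71  ←
  z(0, 9.6) = -67.2
The minimum is at u = 1, v = 9.

(1, 9)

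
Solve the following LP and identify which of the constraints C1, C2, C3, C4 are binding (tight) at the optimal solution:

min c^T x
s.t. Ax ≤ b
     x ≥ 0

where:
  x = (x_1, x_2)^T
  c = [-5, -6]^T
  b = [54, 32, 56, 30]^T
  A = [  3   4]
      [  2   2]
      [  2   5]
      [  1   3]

At x_1 = 10, x_2 = 6, compute slack b - a·x for each constraint:
  C1: 54 − 54 = 0  (binding)
  C2: 32 − 32 = 0  (binding)
  C3: 56 − 50 = 6  (slack)
  C4: 30 − 28 = 2  (slack)

Optimal: x_1 = 10, x_2 = 6
Binding: C1, C2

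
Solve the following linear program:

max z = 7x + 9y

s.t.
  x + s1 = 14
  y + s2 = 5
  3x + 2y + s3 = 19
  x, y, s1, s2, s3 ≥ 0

Evaluate the objective at each vertex of the feasible region:
  z(0, 0) = 0
  z(6.333, 0) = 44.33
  z(3, 5) = 66  ←
  z(0, 5) = 45
The maximum is at x = 3, y = 5.

x = 3, y = 5, z = 66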